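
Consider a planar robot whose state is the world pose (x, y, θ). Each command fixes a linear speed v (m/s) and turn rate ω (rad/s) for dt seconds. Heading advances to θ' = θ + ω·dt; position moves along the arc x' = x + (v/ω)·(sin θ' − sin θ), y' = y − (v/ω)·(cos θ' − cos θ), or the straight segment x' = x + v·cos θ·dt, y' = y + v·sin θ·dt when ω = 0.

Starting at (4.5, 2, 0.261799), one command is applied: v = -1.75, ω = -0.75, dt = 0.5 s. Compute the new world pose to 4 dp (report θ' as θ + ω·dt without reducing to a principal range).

θ' = 0.2618 + -0.75·0.5 = -0.1132
R = v/ω = -1.75/-0.75 = 2.3333
x' = 4.5 + 2.3333·(sin -0.1132 − sin 0.2618) = 3.6325
y' = 2 − 2.3333·(cos -0.1132 − cos 0.2618) = 1.9354

(3.6325, 1.9354, -0.1132)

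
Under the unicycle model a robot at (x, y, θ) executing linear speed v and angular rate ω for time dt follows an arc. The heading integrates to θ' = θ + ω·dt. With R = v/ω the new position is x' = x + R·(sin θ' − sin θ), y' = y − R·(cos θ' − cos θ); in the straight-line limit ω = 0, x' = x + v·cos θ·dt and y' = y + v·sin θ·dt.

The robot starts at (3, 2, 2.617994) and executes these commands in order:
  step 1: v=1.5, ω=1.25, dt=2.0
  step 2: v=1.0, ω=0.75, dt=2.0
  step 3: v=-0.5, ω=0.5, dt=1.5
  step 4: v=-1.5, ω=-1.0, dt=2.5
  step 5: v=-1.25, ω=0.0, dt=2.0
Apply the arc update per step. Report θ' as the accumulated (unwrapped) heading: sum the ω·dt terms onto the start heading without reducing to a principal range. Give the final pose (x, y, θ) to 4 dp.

step 1: θ'=5.1180 (R=1.2000) → pose (1.2974, 0.4873, 5.1180)
step 2: θ'=6.6180 (R=1.3333) → pose (2.9606, -0.2459, 6.6180)
step 3: θ'=7.3680 (R=-1.0000) → pose (2.4050, -0.7233, 7.3680)
step 4: θ'=4.8680 (R=1.5000) → pose (-0.4032, -0.2552, 4.8680)
step 5: θ'=4.8680 (straight) → pose (-0.7906, 2.2146, 4.8680)

(-0.7906, 2.2146, 4.8680)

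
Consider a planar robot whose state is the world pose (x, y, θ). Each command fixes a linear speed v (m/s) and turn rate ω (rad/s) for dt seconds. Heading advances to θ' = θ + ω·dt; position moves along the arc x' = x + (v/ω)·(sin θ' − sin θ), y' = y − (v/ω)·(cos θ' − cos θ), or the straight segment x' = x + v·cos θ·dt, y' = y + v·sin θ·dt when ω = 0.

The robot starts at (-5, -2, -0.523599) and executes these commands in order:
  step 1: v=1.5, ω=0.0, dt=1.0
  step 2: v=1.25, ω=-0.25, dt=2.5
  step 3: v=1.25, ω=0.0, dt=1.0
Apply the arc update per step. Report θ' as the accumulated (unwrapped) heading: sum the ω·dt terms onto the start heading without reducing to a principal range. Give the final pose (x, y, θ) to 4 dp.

step 1: θ'=-0.5236 (straight) → pose (-3.7010, -2.7500, -0.5236)
step 2: θ'=-1.1486 (R=-5.0000) → pose (-1.6400, -5.0313, -1.1486)
step 3: θ'=-1.1486 (straight) → pose (-1.1278, -6.1715, -1.1486)

(-1.1278, -6.1715, -1.1486)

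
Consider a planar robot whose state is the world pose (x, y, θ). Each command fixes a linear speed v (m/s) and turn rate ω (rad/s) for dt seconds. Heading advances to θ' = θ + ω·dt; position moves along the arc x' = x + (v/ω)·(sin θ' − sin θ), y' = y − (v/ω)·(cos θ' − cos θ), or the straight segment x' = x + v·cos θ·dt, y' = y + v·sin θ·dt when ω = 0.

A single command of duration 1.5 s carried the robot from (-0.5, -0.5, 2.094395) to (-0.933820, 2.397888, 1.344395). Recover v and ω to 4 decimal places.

v = 2.0000, ω = -0.5000

Δθ = 1.344395 − 2.094395 = -0.750000
ω = Δθ/dt = -0.750000/1.5 = -0.5000
R = −Δy/(cos θ' − cos θ) = -4.0000
v = R·ω = -4.0000·-0.5000 = 2.0000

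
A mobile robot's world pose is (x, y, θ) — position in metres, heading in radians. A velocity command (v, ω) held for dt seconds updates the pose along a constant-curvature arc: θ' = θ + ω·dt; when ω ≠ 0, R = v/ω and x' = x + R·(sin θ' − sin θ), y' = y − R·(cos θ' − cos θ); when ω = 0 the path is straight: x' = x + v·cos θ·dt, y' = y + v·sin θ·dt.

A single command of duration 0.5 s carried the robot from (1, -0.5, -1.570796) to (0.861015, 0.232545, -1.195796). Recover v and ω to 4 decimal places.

v = -1.5000, ω = 0.7500

Δθ = -1.195796 − -1.570796 = 0.375000
ω = Δθ/dt = 0.375000/0.5 = 0.7500
R = −Δy/(cos θ' − cos θ) = -2.0000
v = R·ω = -2.0000·0.7500 = -1.5000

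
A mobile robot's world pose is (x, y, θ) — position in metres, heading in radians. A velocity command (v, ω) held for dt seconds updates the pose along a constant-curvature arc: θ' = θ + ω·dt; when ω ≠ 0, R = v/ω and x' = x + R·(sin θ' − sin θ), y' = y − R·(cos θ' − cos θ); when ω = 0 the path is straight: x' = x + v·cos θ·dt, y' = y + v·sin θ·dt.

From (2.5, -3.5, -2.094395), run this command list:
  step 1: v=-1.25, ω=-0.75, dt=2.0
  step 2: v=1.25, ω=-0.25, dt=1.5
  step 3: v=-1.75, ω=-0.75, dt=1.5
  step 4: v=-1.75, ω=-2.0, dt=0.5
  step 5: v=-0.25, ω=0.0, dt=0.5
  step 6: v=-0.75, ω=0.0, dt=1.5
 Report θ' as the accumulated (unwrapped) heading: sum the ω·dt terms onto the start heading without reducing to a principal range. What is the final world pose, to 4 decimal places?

step 1: θ'=-3.5944 (R=1.6667) → pose (4.6725, -2.8346, -3.5944)
step 2: θ'=-3.9694 (R=-5.0000) → pose (3.1777, -1.7210, -3.9694)
step 3: θ'=-5.0944 (R=2.3333) → pose (3.6245, -4.1693, -5.0944)
step 4: θ'=-6.0944 (R=0.8750) → pose (2.9768, -4.7026, -6.0944)
step 5: θ'=-6.0944 (straight) → pose (2.8540, -4.7260, -6.0944)
step 6: θ'=-6.0944 (straight) → pose (1.7490, -4.9372, -6.0944)

(1.7490, -4.9372, -6.0944)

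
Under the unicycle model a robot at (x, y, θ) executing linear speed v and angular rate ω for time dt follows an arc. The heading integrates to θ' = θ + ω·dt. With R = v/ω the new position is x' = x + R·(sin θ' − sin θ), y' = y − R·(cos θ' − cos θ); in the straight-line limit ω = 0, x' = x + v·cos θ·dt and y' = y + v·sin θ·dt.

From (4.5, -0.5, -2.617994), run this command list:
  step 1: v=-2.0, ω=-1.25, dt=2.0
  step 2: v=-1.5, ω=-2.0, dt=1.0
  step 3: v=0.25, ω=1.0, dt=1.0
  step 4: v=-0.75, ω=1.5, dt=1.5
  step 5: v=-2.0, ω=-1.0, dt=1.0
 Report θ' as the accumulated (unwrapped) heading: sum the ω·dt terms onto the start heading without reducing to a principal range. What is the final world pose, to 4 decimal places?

step 1: θ'=-5.1180 (R=1.6000) → pose (6.7702, -2.5170, -5.1180)
step 2: θ'=-7.1180 (R=0.7500) → pose (5.5252, -2.7245, -7.1180)
step 3: θ'=-6.1180 (R=0.2500) → pose (5.7516, -2.8033, -6.1180)
step 4: θ'=-3.8680 (R=-0.5000) → pose (5.5017, -3.6703, -3.8680)
step 5: θ'=-4.8680 (R=2.0000) → pose (6.1492, -5.4754, -4.8680)

(6.1492, -5.4754, -4.8680)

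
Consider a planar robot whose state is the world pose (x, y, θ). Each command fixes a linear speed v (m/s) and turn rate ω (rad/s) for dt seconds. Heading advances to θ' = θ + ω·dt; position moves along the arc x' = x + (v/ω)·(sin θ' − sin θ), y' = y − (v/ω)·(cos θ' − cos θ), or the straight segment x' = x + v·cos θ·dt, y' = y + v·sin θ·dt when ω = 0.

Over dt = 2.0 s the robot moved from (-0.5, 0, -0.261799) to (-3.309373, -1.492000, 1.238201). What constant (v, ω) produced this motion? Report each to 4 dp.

Δθ = 1.238201 − -0.261799 = 1.500000
ω = Δθ/dt = 1.500000/2.0 = 0.7500
R = Δx/(sin θ' − sin θ) = -2.3333
v = R·ω = -2.3333·0.7500 = -1.7500

v = -1.7500, ω = 0.7500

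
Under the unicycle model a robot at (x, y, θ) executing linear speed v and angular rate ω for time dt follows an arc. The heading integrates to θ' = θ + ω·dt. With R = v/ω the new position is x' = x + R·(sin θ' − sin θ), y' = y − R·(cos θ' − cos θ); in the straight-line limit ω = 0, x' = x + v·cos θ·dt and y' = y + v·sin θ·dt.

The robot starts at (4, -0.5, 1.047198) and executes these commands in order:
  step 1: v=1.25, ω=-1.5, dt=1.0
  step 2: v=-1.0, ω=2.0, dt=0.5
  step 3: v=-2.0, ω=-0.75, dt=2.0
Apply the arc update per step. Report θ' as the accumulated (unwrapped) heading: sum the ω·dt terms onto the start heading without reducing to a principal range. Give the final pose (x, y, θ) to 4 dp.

step 1: θ'=-0.4528 (R=-0.8333) → pose (5.0863, -0.1673, -0.4528)
step 2: θ'=0.5472 (R=-0.5000) → pose (4.6074, -0.1899, 0.5472)
step 3: θ'=-0.9528 (R=2.6667) → pose (1.0465, 0.5423, -0.9528)

(1.0465, 0.5423, -0.9528)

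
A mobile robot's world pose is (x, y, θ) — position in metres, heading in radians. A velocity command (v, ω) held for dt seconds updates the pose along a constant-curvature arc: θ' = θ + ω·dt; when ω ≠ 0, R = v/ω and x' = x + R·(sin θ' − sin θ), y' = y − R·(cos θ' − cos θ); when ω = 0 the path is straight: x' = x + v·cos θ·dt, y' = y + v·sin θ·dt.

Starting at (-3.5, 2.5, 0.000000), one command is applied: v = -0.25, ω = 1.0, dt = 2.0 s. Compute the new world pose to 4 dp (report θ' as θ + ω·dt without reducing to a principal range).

(-3.7273, 2.1460, 2.0000)

θ' = 0.0000 + 1.0·2.0 = 2.0000
R = v/ω = -0.25/1.0 = -0.2500
x' = -3.5 + -0.2500·(sin 2.0000 − sin 0.0000) = -3.7273
y' = 2.5 − -0.2500·(cos 2.0000 − cos 0.0000) = 2.1460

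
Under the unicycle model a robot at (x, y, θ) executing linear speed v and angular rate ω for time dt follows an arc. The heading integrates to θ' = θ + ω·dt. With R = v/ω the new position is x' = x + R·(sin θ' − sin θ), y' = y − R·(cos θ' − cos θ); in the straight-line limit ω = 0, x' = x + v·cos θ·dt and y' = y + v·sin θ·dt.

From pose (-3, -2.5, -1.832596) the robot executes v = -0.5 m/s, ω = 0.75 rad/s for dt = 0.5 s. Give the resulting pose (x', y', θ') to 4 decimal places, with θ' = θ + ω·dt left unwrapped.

(-2.9816, -2.2521, -1.4576)

θ' = -1.8326 + 0.75·0.5 = -1.4576
R = v/ω = -0.5/0.75 = -0.6667
x' = -3 + -0.6667·(sin -1.4576 − sin -1.8326) = -2.9816
y' = -2.5 − -0.6667·(cos -1.4576 − cos -1.8326) = -2.2521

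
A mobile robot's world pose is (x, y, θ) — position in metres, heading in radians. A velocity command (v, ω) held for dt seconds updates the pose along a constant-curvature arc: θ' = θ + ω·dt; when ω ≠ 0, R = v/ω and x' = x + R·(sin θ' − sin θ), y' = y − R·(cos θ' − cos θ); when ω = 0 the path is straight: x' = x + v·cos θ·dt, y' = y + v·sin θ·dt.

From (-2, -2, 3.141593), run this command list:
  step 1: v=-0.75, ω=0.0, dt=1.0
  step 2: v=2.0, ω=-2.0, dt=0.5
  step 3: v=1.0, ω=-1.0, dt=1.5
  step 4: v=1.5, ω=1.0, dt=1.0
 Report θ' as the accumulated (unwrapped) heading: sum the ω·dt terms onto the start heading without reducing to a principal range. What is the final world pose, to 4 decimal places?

step 1: θ'=3.1416 (straight) → pose (-1.2500, -2.0000, 3.1416)
step 2: θ'=2.1416 (R=-1.0000) → pose (-2.0915, -1.5403, 2.1416)
step 3: θ'=0.6416 (R=-1.0000) → pose (-1.8485, -0.1989, 0.6416)
step 4: θ'=1.6416 (R=1.5000) → pose (-1.2499, 1.1090, 1.6416)

(-1.2499, 1.1090, 1.6416)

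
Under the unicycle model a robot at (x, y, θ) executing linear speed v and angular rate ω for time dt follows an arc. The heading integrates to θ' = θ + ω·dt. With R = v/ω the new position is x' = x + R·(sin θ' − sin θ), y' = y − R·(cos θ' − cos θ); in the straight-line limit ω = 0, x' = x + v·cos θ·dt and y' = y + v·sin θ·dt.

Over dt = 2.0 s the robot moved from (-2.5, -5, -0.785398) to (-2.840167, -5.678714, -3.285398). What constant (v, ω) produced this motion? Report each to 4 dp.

v = 0.5000, ω = -1.2500

Δθ = -3.285398 − -0.785398 = -2.500000
ω = Δθ/dt = -2.500000/2.0 = -1.2500
R = −Δy/(cos θ' − cos θ) = -0.4000
v = R·ω = -0.4000·-1.2500 = 0.5000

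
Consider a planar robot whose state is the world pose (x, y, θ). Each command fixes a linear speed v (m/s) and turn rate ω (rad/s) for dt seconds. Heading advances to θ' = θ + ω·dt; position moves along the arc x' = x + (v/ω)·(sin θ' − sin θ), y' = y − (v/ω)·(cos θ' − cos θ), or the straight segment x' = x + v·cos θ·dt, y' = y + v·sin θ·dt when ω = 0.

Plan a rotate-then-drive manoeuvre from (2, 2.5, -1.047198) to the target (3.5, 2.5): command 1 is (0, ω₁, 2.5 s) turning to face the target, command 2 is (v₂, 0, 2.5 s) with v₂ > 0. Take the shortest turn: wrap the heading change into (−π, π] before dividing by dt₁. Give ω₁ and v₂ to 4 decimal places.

heading to target = atan2(2.5−2.5, 3.5−2) = 0.0000
Δθ = wrap(0.0000 − -1.0472) = 1.0472; ω₁ = Δθ/dt₁ = 0.4189
distance = √((3.5−2)² + (2.5−2.5)²) = 1.5000; v₂ = distance/dt₂ = 0.6000

ω₁ = 0.4189, v₂ = 0.6000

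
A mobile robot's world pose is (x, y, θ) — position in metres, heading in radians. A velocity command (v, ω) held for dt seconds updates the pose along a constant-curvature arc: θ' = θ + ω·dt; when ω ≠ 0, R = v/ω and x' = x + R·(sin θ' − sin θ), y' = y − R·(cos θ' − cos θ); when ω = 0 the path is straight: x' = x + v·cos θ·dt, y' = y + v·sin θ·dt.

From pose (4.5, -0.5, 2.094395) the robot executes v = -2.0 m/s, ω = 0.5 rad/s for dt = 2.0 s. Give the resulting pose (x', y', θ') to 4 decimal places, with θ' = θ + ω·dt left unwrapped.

θ' = 2.0944 + 0.5·2.0 = 3.0944
R = v/ω = -2.0/0.5 = -4.0000
x' = 4.5 + -4.0000·(sin 3.0944 − sin 2.0944) = 7.7754
y' = -0.5 − -4.0000·(cos 3.0944 − cos 2.0944) = -2.4955

(7.7754, -2.4955, 3.0944)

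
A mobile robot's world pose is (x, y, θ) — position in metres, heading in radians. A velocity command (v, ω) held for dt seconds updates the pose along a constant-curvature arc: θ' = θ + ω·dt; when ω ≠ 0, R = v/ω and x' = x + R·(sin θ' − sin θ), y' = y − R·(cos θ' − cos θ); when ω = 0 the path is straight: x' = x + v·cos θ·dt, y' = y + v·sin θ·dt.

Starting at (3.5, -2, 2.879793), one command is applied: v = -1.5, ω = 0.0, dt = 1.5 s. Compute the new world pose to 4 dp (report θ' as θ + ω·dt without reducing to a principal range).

θ' = 2.8798 + 0.0·1.5 = 2.8798
ω = 0 → straight: x' = 3.5 + -1.5·cos(2.8798)·1.5 = 5.6733
y' = -2 + -1.5·sin(2.8798)·1.5 = -2.5823

(5.6733, -2.5823, 2.8798)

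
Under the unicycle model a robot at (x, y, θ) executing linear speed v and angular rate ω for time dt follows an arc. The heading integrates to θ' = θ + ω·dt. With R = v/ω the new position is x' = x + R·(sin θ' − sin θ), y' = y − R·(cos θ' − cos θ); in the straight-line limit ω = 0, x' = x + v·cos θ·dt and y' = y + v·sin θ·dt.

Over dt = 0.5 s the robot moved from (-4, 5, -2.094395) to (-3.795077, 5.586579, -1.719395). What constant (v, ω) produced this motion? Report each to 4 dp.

Δθ = -1.719395 − -2.094395 = 0.375000
ω = Δθ/dt = 0.375000/0.5 = 0.7500
R = −Δy/(cos θ' − cos θ) = -1.6667
v = R·ω = -1.6667·0.7500 = -1.2500

v = -1.2500, ω = 0.7500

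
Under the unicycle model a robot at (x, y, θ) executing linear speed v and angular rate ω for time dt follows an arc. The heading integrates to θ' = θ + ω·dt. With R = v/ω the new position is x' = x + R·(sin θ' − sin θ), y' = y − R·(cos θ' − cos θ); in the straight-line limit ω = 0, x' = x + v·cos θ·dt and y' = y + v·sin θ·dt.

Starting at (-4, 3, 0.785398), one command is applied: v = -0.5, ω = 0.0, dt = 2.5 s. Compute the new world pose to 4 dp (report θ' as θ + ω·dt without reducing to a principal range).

θ' = 0.7854 + 0.0·2.5 = 0.7854
ω = 0 → straight: x' = -4 + -0.5·cos(0.7854)·2.5 = -4.8839
y' = 3 + -0.5·sin(0.7854)·2.5 = 2.1161

(-4.8839, 2.1161, 0.7854)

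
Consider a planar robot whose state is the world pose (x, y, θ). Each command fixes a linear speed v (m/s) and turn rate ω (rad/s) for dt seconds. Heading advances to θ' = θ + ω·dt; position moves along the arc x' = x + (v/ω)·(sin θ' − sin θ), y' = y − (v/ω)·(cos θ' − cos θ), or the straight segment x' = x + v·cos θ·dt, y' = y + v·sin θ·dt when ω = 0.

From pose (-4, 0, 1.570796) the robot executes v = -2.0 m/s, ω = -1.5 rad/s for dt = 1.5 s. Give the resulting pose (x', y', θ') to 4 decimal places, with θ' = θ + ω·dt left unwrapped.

(-6.1709, -1.0374, -0.6792)

θ' = 1.5708 + -1.5·1.5 = -0.6792
R = v/ω = -2.0/-1.5 = 1.3333
x' = -4 + 1.3333·(sin -0.6792 − sin 1.5708) = -6.1709
y' = 0 − 1.3333·(cos -0.6792 − cos 1.5708) = -1.0374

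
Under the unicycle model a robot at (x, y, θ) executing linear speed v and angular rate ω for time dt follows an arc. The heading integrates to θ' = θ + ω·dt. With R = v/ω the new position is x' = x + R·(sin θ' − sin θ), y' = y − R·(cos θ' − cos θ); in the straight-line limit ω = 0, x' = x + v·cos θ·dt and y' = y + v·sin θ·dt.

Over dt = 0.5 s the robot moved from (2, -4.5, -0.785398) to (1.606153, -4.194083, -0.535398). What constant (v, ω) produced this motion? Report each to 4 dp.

Δθ = -0.535398 − -0.785398 = 0.250000
ω = Δθ/dt = 0.250000/0.5 = 0.5000
R = Δx/(sin θ' − sin θ) = -2.0000
v = R·ω = -2.0000·0.5000 = -1.0000

v = -1.0000, ω = 0.5000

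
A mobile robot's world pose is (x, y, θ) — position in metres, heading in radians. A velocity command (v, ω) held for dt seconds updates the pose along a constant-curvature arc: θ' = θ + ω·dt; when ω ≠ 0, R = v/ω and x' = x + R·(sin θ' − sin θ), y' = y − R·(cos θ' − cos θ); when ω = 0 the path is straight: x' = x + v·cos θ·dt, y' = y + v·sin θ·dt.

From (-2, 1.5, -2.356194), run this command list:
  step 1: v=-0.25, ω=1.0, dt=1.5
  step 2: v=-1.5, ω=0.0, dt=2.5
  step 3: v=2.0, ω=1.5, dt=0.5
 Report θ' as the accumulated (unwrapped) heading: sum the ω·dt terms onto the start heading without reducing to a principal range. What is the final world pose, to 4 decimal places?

(-3.5796, 4.2211, -0.1062)

step 1: θ'=-0.8562 (R=-0.2500) → pose (-1.9879, 1.8406, -0.8562)
step 2: θ'=-0.8562 (straight) → pose (-4.4454, 4.6732, -0.8562)
step 3: θ'=-0.1062 (R=1.3333) → pose (-3.5796, 4.2211, -0.1062)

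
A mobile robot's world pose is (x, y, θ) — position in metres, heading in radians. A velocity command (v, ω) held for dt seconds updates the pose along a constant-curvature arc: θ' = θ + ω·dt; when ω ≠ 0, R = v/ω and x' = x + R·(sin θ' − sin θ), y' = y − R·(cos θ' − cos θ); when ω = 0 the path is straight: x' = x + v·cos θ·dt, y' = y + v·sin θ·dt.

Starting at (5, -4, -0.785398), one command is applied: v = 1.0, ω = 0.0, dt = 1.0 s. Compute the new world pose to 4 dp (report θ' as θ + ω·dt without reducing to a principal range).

(5.7071, -4.7071, -0.7854)

θ' = -0.7854 + 0.0·1.0 = -0.7854
ω = 0 → straight: x' = 5 + 1.0·cos(-0.7854)·1.0 = 5.7071
y' = -4 + 1.0·sin(-0.7854)·1.0 = -4.7071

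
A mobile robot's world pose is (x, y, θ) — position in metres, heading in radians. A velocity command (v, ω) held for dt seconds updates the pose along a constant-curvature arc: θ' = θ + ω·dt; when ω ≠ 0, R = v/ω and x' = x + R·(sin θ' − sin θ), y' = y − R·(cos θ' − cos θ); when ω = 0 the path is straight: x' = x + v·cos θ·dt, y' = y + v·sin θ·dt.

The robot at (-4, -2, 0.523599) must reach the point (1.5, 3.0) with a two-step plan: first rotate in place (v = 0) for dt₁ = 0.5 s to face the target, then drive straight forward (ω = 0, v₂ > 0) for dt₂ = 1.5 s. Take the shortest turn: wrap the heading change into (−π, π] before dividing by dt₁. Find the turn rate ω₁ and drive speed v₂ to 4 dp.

heading to target = atan2(3−-2, 1.5−-4) = 0.7378
Δθ = wrap(0.7378 − 0.5236) = 0.2142; ω₁ = Δθ/dt₁ = 0.4284
distance = √((1.5−-4)² + (3−-2)²) = 7.4330; v₂ = distance/dt₂ = 4.9554

ω₁ = 0.4284, v₂ = 4.9554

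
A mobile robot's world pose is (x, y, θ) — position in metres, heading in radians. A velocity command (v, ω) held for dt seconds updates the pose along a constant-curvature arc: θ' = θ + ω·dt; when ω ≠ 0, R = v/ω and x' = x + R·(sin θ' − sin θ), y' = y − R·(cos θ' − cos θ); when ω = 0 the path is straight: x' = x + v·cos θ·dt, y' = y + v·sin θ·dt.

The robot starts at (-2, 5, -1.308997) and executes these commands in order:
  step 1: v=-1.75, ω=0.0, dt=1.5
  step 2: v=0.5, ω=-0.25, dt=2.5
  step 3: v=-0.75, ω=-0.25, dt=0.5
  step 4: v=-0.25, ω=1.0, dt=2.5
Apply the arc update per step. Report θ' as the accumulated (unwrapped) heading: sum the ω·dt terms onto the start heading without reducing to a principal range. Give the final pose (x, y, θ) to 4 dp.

(-2.9145, 6.9920, 0.4410)

step 1: θ'=-1.3090 (straight) → pose (-2.6794, 7.5356, -1.3090)
step 2: θ'=-1.9340 (R=-2.0000) → pose (-2.7417, 6.3074, -1.9340)
step 3: θ'=-2.0590 (R=3.0000) → pose (-2.5870, 6.6487, -2.0590)
step 4: θ'=0.4410 (R=-0.2500) → pose (-2.9145, 6.9920, 0.4410)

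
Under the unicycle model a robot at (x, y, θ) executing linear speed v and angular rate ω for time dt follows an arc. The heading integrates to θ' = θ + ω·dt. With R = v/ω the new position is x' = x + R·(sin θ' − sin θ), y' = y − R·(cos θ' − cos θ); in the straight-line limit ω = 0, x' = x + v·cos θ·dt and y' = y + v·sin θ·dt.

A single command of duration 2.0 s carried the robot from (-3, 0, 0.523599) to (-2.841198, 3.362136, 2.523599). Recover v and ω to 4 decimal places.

Δθ = 2.523599 − 0.523599 = 2.000000
ω = Δθ/dt = 2.000000/2.0 = 1.0000
R = −Δy/(cos θ' − cos θ) = 2.0000
v = R·ω = 2.0000·1.0000 = 2.0000

v = 2.0000, ω = 1.0000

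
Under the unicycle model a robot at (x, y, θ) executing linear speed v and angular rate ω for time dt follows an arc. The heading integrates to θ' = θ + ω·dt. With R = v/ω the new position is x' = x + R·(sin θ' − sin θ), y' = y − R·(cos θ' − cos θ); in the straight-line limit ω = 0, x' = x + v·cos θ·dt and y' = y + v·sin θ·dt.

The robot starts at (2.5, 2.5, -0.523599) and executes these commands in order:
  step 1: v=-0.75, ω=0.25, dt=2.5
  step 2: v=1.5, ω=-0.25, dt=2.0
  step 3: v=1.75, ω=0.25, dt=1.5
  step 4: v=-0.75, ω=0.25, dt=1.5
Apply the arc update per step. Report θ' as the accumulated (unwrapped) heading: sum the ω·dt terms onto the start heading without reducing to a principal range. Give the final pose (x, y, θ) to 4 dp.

(5.0807, 1.7177, 0.3514)

step 1: θ'=0.1014 (R=-3.0000) → pose (0.6963, 2.8865, 0.1014)
step 2: θ'=-0.3986 (R=-6.0000) → pose (3.6324, 2.4470, -0.3986)
step 3: θ'=-0.0236 (R=7.0000) → pose (6.1842, 1.9002, -0.0236)
step 4: θ'=0.3514 (R=-3.0000) → pose (5.0807, 1.7177, 0.3514)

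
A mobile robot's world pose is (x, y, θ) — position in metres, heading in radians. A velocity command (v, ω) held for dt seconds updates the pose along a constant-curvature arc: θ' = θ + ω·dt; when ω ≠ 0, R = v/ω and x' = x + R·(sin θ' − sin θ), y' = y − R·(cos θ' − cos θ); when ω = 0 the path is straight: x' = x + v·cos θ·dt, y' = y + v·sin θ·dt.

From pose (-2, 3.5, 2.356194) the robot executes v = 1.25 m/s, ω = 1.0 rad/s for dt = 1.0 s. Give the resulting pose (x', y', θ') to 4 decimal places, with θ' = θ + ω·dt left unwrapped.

(-3.1501, 3.8374, 3.3562)

θ' = 2.3562 + 1.0·1.0 = 3.3562
R = v/ω = 1.25/1.0 = 1.2500
x' = -2 + 1.2500·(sin 3.3562 − sin 2.3562) = -3.1501
y' = 3.5 − 1.2500·(cos 3.3562 − cos 2.3562) = 3.8374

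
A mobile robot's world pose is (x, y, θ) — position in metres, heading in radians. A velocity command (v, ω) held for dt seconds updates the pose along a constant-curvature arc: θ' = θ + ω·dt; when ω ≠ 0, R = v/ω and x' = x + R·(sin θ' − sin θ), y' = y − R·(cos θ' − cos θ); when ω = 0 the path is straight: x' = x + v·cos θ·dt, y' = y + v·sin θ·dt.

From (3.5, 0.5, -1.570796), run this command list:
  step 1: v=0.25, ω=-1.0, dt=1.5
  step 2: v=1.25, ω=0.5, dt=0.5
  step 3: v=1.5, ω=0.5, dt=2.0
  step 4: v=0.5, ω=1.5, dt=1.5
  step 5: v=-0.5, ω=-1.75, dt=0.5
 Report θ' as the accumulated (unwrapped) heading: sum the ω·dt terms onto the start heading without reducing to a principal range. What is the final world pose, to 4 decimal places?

(0.9150, -2.3590, -0.4458)

step 1: θ'=-3.0708 (R=-0.2500) → pose (3.2677, 0.2506, -3.0708)
step 2: θ'=-2.8208 (R=2.5000) → pose (2.6562, 0.1294, -2.8208)
step 3: θ'=-1.8208 (R=3.0000) → pose (0.6955, -1.9754, -1.8208)
step 4: θ'=0.4292 (R=0.3333) → pose (1.1571, -2.3610, 0.4292)
step 5: θ'=-0.4458 (R=0.2857) → pose (0.9150, -2.3590, -0.4458)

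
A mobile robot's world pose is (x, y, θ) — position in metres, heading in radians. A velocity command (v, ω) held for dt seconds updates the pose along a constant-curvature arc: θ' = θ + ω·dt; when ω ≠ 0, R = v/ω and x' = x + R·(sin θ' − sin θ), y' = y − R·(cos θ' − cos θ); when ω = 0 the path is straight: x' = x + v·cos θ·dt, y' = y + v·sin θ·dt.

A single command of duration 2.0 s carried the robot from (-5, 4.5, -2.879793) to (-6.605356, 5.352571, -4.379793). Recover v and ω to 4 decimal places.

v = 1.0000, ω = -0.7500

Δθ = -4.379793 − -2.879793 = -1.500000
ω = Δθ/dt = -1.500000/2.0 = -0.7500
R = Δx/(sin θ' − sin θ) = -1.3333
v = R·ω = -1.3333·-0.7500 = 1.0000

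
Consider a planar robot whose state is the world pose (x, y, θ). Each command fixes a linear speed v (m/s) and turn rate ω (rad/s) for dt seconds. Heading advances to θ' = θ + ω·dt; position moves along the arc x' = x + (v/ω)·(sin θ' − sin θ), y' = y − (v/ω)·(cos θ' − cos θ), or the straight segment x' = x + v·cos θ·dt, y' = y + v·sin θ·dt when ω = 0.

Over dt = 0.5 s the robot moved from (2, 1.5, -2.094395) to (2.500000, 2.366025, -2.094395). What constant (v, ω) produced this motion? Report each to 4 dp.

Δθ = -2.094395 − -2.094395 = 0.000000
ω = Δθ/dt = 0.000000/0.5 = 0.0000
ω = 0 → v = (Δx·cos θ + Δy·sin θ)/dt = -2.0000

v = -2.0000, ω = 0.0000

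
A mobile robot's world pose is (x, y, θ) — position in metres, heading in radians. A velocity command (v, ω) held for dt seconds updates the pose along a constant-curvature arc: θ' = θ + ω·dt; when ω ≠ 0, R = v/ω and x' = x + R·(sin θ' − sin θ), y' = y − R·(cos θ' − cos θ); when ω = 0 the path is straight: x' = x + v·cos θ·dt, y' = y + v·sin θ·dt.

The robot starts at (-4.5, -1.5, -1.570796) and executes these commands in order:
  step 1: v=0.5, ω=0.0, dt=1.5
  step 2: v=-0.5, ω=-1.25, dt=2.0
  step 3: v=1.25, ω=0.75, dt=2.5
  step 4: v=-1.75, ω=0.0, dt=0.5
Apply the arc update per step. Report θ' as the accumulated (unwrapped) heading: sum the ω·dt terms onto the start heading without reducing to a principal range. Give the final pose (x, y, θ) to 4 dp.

(-5.9544, -1.3233, -2.1958)

step 1: θ'=-1.5708 (straight) → pose (-4.5000, -2.2500, -1.5708)
step 2: θ'=-4.0708 (R=0.4000) → pose (-3.7795, -2.0106, -4.0708)
step 3: θ'=-2.1958 (R=1.6667) → pose (-6.4664, -2.0329, -2.1958)
step 4: θ'=-2.1958 (straight) → pose (-5.9544, -1.3233, -2.1958)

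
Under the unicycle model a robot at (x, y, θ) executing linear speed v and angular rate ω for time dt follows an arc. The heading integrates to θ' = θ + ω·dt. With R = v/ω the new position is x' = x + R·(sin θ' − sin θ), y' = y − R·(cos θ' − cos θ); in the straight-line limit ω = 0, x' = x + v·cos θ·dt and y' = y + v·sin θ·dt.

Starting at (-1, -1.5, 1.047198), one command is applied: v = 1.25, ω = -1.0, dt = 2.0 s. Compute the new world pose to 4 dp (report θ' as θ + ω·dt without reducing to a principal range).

(1.1013, -1.4007, -0.9528)

θ' = 1.0472 + -1.0·2.0 = -0.9528
R = v/ω = 1.25/-1.0 = -1.2500
x' = -1 + -1.2500·(sin -0.9528 − sin 1.0472) = 1.1013
y' = -1.5 − -1.2500·(cos -0.9528 − cos 1.0472) = -1.4007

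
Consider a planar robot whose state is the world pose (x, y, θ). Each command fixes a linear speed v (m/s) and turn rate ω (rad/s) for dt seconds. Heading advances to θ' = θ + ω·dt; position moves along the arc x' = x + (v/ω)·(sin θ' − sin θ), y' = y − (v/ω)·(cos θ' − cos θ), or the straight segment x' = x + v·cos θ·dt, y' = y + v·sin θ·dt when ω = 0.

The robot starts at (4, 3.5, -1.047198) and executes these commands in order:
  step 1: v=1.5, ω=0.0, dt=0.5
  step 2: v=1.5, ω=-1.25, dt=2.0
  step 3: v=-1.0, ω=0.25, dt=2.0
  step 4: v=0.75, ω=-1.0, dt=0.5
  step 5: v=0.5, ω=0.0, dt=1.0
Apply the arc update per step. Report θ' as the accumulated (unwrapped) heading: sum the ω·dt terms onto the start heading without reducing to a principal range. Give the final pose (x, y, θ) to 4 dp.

(3.9915, 1.0959, -3.5472)

step 1: θ'=-1.0472 (straight) → pose (4.3750, 2.8505, -1.0472)
step 2: θ'=-3.5472 (R=-1.2000) → pose (2.8623, 1.1478, -3.5472)
step 3: θ'=-3.0472 (R=-4.0000) → pose (4.8176, 0.8411, -3.0472)
step 4: θ'=-3.5472 (R=-0.7500) → pose (4.4510, 0.8986, -3.5472)
step 5: θ'=-3.5472 (straight) → pose (3.9915, 1.0959, -3.5472)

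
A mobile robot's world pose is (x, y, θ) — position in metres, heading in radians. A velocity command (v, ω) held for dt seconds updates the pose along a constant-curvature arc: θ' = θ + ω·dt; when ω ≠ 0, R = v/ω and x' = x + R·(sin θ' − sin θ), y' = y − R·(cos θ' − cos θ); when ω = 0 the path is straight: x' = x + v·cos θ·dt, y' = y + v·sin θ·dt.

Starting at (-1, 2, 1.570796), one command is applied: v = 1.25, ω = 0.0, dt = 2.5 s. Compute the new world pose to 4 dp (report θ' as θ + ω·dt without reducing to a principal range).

(-1.0000, 5.1250, 1.5708)

θ' = 1.5708 + 0.0·2.5 = 1.5708
ω = 0 → straight: x' = -1 + 1.25·cos(1.5708)·2.5 = -1.0000
y' = 2 + 1.25·sin(1.5708)·2.5 = 5.1250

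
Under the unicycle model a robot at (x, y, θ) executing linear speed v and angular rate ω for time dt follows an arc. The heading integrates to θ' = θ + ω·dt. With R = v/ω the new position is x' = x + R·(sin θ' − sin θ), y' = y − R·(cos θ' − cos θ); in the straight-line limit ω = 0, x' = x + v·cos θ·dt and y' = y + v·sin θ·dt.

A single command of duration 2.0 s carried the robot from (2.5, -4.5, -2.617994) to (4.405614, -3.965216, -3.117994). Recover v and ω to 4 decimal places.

v = -1.0000, ω = -0.2500

Δθ = -3.117994 − -2.617994 = -0.500000
ω = Δθ/dt = -0.500000/2.0 = -0.2500
R = Δx/(sin θ' − sin θ) = 4.0000
v = R·ω = 4.0000·-0.2500 = -1.0000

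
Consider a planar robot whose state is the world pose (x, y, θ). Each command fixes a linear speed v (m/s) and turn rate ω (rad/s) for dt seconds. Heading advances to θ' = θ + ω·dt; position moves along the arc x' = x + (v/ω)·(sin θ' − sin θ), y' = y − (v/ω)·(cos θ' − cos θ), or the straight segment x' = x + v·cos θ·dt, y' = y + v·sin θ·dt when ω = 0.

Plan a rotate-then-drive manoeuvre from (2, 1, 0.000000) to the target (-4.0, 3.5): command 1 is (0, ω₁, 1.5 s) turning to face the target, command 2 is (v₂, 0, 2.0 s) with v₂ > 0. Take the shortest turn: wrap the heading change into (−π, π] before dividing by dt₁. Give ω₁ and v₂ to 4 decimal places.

heading to target = atan2(3.5−1, -4−2) = 2.7468
Δθ = wrap(2.7468 − 0.0000) = 2.7468; ω₁ = Δθ/dt₁ = 1.8312
distance = √((-4−2)² + (3.5−1)²) = 6.5000; v₂ = distance/dt₂ = 3.2500

ω₁ = 1.8312, v₂ = 3.2500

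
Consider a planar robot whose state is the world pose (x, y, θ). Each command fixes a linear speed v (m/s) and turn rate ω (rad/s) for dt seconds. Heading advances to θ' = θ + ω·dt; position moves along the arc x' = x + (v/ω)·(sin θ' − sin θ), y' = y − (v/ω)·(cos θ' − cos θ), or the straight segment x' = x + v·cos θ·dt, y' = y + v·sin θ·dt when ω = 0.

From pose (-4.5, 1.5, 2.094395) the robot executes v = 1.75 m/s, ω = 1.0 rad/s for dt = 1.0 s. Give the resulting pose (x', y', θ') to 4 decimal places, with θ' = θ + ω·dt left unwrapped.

θ' = 2.0944 + 1.0·1.0 = 3.0944
R = v/ω = 1.75/1.0 = 1.7500
x' = -4.5 + 1.7500·(sin 3.0944 − sin 2.0944) = -5.9330
y' = 1.5 − 1.7500·(cos 3.0944 − cos 2.0944) = 2.3731

(-5.9330, 2.3731, 3.0944)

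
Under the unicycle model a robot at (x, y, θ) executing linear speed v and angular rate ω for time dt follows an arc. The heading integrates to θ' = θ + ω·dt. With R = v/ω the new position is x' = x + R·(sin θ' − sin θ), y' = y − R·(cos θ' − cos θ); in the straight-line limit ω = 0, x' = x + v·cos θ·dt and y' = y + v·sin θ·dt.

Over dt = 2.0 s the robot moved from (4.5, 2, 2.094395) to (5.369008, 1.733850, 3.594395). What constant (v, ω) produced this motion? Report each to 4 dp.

v = -0.5000, ω = 0.7500

Δθ = 3.594395 − 2.094395 = 1.500000
ω = Δθ/dt = 1.500000/2.0 = 0.7500
R = Δx/(sin θ' − sin θ) = -0.6667
v = R·ω = -0.6667·0.7500 = -0.5000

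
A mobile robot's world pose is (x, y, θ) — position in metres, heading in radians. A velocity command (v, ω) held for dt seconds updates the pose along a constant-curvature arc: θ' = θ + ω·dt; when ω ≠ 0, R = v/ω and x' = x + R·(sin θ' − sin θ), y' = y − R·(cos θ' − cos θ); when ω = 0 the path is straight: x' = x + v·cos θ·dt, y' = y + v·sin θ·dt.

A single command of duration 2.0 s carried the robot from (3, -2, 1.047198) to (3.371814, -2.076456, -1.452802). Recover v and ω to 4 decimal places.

v = 0.2500, ω = -1.2500

Δθ = -1.452802 − 1.047198 = -2.500000
ω = Δθ/dt = -2.500000/2.0 = -1.2500
R = Δx/(sin θ' − sin θ) = -0.2000
v = R·ω = -0.2000·-1.2500 = 0.2500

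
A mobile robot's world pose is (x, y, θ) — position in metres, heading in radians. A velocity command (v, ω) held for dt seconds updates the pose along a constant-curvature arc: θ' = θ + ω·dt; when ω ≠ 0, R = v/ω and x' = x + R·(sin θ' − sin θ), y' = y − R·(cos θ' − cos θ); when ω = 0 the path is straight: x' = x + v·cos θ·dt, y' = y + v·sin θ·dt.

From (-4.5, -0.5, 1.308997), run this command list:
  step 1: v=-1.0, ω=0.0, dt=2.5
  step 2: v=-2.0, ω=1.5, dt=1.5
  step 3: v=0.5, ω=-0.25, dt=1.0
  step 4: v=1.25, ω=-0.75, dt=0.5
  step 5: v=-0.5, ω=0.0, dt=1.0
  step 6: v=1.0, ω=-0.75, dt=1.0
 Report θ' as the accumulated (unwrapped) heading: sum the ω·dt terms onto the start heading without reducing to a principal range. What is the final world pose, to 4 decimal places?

step 1: θ'=1.3090 (straight) → pose (-5.1470, -2.9148, 1.3090)
step 2: θ'=3.5590 (R=-1.3333) → pose (-3.3186, -4.4788, 3.5590)
step 3: θ'=3.3090 (R=-2.0000) → pose (-3.7962, -4.6225, 3.3090)
step 4: θ'=2.9340 (R=-1.6667) → pose (-4.4174, -4.6100, 2.9340)
step 5: θ'=2.9340 (straight) → pose (-3.9281, -4.7131, 2.9340)
step 6: θ'=2.1840 (R=-1.3333) → pose (-4.7437, -4.1757, 2.1840)

(-4.7437, -4.1757, 2.1840)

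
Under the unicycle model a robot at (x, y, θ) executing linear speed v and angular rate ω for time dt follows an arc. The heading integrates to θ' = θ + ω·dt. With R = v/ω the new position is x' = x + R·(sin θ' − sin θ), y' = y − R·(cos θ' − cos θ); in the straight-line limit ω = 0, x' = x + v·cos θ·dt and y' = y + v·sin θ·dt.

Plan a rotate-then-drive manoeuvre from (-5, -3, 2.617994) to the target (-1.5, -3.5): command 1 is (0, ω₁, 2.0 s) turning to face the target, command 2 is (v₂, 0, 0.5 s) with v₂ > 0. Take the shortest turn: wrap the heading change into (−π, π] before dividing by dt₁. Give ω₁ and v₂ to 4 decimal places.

heading to target = atan2(-3.5−-3, -1.5−-5) = -0.1419
Δθ = wrap(-0.1419 − 2.6180) = -2.7599; ω₁ = Δθ/dt₁ = -1.3799
distance = √((-1.5−-5)² + (-3.5−-3)²) = 3.5355; v₂ = distance/dt₂ = 7.0711

ω₁ = -1.3799, v₂ = 7.0711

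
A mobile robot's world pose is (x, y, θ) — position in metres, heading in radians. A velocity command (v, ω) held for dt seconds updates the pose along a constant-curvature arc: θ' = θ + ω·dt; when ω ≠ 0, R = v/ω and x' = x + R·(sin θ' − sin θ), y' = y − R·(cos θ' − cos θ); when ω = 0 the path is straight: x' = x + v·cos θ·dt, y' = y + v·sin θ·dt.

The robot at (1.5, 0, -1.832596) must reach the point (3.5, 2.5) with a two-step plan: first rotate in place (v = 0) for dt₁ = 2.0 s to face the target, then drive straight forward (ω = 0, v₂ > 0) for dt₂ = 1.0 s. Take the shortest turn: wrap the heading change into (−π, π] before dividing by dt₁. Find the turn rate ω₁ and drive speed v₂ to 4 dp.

ω₁ = 1.3643, v₂ = 3.2016

heading to target = atan2(2.5−0, 3.5−1.5) = 0.8961
Δθ = wrap(0.8961 − -1.8326) = 2.7287; ω₁ = Δθ/dt₁ = 1.3643
distance = √((3.5−1.5)² + (2.5−0)²) = 3.2016; v₂ = distance/dt₂ = 3.2016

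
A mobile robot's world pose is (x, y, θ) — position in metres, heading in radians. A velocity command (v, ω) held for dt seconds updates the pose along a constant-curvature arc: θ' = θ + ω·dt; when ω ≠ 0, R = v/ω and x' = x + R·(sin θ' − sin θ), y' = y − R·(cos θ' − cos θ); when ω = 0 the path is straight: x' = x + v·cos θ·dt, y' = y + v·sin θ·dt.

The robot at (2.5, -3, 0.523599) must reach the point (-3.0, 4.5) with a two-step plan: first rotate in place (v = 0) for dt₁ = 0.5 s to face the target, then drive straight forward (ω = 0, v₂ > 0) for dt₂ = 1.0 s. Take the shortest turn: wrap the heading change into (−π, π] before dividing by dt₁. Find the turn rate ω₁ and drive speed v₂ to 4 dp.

ω₁ = 3.3599, v₂ = 9.3005

heading to target = atan2(4.5−-3, -3−2.5) = 2.2035
Δθ = wrap(2.2035 − 0.5236) = 1.6799; ω₁ = Δθ/dt₁ = 3.3599
distance = √((-3−2.5)² + (4.5−-3)²) = 9.3005; v₂ = distance/dt₂ = 9.3005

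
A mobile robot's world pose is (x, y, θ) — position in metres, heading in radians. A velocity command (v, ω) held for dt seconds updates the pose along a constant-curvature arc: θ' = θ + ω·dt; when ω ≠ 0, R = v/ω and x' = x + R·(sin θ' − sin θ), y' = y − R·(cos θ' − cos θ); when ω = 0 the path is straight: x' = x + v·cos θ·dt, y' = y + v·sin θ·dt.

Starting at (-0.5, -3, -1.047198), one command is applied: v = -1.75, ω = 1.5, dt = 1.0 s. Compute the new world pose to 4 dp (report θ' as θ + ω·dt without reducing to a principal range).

(-2.0208, -2.5342, 0.4528)

θ' = -1.0472 + 1.5·1.0 = 0.4528
R = v/ω = -1.75/1.5 = -1.1667
x' = -0.5 + -1.1667·(sin 0.4528 − sin -1.0472) = -2.0208
y' = -3 − -1.1667·(cos 0.4528 − cos -1.0472) = -2.5342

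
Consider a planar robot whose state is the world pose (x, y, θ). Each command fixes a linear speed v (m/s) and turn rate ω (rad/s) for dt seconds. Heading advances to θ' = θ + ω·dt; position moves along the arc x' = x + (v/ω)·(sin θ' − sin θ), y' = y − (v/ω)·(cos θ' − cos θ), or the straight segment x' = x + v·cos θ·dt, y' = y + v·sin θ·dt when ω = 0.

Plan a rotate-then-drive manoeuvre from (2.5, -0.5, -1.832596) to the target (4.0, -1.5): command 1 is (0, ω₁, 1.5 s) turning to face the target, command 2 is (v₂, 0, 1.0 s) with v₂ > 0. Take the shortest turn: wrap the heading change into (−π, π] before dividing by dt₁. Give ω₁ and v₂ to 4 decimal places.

heading to target = atan2(-1.5−-0.5, 4−2.5) = -0.5880
Δθ = wrap(-0.5880 − -1.8326) = 1.2446; ω₁ = Δθ/dt₁ = 0.8297
distance = √((4−2.5)² + (-1.5−-0.5)²) = 1.8028; v₂ = distance/dt₂ = 1.8028

ω₁ = 0.8297, v₂ = 1.8028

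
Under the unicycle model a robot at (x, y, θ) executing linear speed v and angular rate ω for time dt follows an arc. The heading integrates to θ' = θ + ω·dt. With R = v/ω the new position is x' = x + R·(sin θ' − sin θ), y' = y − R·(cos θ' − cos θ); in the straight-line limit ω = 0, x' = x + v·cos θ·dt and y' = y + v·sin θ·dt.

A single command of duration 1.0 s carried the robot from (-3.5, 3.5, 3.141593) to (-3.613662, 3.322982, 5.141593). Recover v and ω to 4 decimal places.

v = 0.2500, ω = 2.0000

Δθ = 5.141593 − 3.141593 = 2.000000
ω = Δθ/dt = 2.000000/1.0 = 2.0000
R = −Δy/(cos θ' − cos θ) = 0.1250
v = R·ω = 0.1250·2.0000 = 0.2500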